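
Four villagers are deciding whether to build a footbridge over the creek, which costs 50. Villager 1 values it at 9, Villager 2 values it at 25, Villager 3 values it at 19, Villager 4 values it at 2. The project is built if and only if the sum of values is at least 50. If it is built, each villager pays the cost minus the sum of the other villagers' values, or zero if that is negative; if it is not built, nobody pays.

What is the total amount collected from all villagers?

38

Total value 55 ≥ cost 50, so it is built.
Villager 1: others sum to 46; max(0, 50 - 46) = 4.
Villager 2: others sum to 30; max(0, 50 - 30) = 20.
Villager 3: others sum to 36; max(0, 50 - 36) = 14.
Villager 4: others sum to 53; max(0, 50 - 53) = 0.
Total collected = 4 + 20 + 14 + 0 = 38.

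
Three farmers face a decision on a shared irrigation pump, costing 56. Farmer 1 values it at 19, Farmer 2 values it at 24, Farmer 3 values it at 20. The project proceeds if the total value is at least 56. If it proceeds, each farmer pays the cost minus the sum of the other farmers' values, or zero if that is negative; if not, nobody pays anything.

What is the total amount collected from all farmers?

42

Total value 63 ≥ cost 56, so it is built.
Farmer 1: others sum to 44; max(0, 56 - 44) = 12.
Farmer 2: others sum to 39; max(0, 56 - 39) = 17.
Farmer 3: others sum to 43; max(0, 56 - 43) = 13.
Total collected = 12 + 17 + 13 = 42.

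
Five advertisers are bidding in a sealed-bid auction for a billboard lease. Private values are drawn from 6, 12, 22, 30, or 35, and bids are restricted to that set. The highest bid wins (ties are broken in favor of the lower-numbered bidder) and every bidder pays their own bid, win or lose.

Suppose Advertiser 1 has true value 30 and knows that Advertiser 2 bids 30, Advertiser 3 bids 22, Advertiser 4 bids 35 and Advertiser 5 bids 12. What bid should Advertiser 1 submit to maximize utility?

Bid 6: loses but pays 6, utility -6.
Bid 12: loses but pays 12, utility -12.
Bid 22: loses but pays 22, utility -22.
Bid 30: loses but pays 30, utility -30.
Bid 35: wins, pays 35, utility 30 - 35 = -5.
The best choice is 35 with utility -5.

35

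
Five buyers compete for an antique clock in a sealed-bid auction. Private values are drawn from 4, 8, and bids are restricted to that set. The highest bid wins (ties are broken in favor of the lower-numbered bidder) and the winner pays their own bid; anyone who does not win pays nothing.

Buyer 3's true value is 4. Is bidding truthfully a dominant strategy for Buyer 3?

Yes

Check each profile of the others' bids and compare truth against every alternative bid.
Others bid (4, 4, 4, 4): truth gives 0, best alternative gives -4.
Others bid (4, 4, 4, 8): truth gives 0, best alternative gives -4.
Others bid (4, 4, 8, 4): truth gives 0, best alternative gives -4.
Others bid (4, 4, 8, 8): truth gives 0, best alternative gives -4.
Others bid (4, 8, 4, 4): truth gives 0, best alternative gives 0.
Others bid (4, 8, 4, 8): truth gives 0, best alternative gives 0.
(Remaining 10 profiles checked similarly; truth is weakly best in each.)
In every case the truthful bid is at least as good as any alternative, so it is a dominant strategy.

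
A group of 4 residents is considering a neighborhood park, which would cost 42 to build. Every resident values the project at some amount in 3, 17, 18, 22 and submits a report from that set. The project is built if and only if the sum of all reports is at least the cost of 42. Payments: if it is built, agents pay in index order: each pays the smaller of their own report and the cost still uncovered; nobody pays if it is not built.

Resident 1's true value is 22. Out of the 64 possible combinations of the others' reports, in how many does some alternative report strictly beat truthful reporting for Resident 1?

60

Others report (3, 3, 18): truth gives 0; report 18 gives 4 > 0. Violating.
Others report (3, 3, 22): truth gives 0; report 17 gives 5 > 0. Violating.
Others report (3, 17, 17): truth gives 0; report 17 gives 5 > 0. Violating.
Others report (3, 17, 18): truth gives 0; report 17 gives 5 > 0. Violating.
Others report (3, 3, 3): truth gives 0; no alternative beats it.
Others report (3, 3, 17): truth gives 0; no alternative beats it.
(Checking all 64 profiles: 60 have a profitable deviation, 4 do not.)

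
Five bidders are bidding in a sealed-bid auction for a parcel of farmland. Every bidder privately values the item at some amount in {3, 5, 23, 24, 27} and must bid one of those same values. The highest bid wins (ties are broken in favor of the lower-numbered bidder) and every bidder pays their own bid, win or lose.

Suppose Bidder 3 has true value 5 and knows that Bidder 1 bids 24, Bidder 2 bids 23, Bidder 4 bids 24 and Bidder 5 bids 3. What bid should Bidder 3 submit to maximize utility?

Bid 3: loses but pays 3, utility -3.
Bid 5: loses but pays 5, utility -5.
Bid 23: loses but pays 23, utility -23.
Bid 24: loses but pays 24, utility -24.
Bid 27: wins, pays 27, utility 5 - 27 = -22.
The best choice is 3 with utility -3.

3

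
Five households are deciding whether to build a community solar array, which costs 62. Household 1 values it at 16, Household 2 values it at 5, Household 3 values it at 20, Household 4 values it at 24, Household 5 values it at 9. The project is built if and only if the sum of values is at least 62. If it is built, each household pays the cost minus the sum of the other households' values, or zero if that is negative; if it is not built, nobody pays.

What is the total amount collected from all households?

Total value 74 ≥ cost 62, so it is built.
Household 1: others sum to 58; max(0, 62 - 58) = 4.
Household 2: others sum to 69; max(0, 62 - 69) = 0.
Household 3: others sum to 54; max(0, 62 - 54) = 8.
Household 4: others sum to 50; max(0, 62 - 50) = 12.
Household 5: others sum to 65; max(0, 62 - 65) = 0.
Total collected = 4 + 0 + 8 + 12 + 0 = 24.

24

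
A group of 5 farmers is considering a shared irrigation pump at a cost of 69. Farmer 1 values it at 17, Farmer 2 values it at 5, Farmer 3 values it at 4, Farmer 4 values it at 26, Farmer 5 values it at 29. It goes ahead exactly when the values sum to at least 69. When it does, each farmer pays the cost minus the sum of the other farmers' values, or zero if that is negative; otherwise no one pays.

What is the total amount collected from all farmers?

Total value 81 ≥ cost 69, so it is built.
Farmer 1: others sum to 64; max(0, 69 - 64) = 5.
Farmer 2: others sum to 76; max(0, 69 - 76) = 0.
Farmer 3: others sum to 77; max(0, 69 - 77) = 0.
Farmer 4: others sum to 55; max(0, 69 - 55) = 14.
Farmer 5: others sum to 52; max(0, 69 - 52) = 17.
Total collected = 5 + 0 + 0 + 14 + 17 = 36.

36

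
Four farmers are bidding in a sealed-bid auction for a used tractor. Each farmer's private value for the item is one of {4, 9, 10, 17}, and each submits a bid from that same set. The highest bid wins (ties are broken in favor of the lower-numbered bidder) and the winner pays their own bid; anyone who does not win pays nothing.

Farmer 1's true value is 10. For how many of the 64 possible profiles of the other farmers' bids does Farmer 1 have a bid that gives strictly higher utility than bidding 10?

8

Others bid (4, 4, 4): truth gives 0; bid 4 gives 6 > 0. Violating.
Others bid (4, 4, 9): truth gives 0; bid 9 gives 1 > 0. Violating.
Others bid (4, 9, 4): truth gives 0; bid 9 gives 1 > 0. Violating.
Others bid (4, 9, 9): truth gives 0; bid 9 gives 1 > 0. Violating.
Others bid (4, 4, 10): truth gives 0; no alternative beats it.
Others bid (4, 4, 17): truth gives 0; no alternative beats it.
(Checking all 64 profiles: 8 have a profitable deviation, 56 do not.)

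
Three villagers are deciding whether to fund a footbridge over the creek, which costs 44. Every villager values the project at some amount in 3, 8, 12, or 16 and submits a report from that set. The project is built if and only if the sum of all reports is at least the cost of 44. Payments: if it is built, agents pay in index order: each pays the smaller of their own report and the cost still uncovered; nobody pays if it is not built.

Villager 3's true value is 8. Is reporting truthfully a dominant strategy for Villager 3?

Check each profile of the others' reports and compare truth against every alternative report.
Others report (3, 3): truth gives 0, best alternative gives 0.
Others report (3, 8): truth gives 0, best alternative gives 0.
Others report (3, 12): truth gives 0, best alternative gives 0.
Others report (3, 16): truth gives 0, best alternative gives 0.
Others report (8, 3): truth gives 0, best alternative gives 0.
Others report (8, 8): truth gives 0, best alternative gives 0.
(Remaining 10 profiles checked similarly; truth is weakly best in each.)
In every case the truthful report is at least as good as any alternative, so it is a dominant strategy.

Yes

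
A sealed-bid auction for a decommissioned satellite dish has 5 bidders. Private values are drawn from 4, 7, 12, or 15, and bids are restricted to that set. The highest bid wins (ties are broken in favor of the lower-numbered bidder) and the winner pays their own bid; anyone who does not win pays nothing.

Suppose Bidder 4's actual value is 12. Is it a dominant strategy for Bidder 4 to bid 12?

No

Consider the case where Bidder 1 bids 4, Bidder 2 bids 4, Bidder 3 bids 4 and Bidder 5 bids 4.
Truthful bid 12: wins, pays 12, utility 12 - 12 = 0.
Bid 7 instead: wins, pays 7, utility 12 - 7 = 5.
Since 5 > 0, bidding 7 is strictly better here, so truthful bidding is not dominant.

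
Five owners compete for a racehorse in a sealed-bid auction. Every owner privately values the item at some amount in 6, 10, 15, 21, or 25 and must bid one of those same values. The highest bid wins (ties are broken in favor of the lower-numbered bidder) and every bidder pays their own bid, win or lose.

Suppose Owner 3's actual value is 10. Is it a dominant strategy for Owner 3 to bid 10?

Consider the case where Owner 1 bids 6, Owner 2 bids 6, Owner 4 bids 6 and Owner 5 bids 15.
Truthful bid 10: loses but pays 10, utility -10.
Bid 6 instead: loses but pays 6, utility -6.
Since -6 > -10, bidding 6 is strictly better here, so truthful bidding is not dominant.

No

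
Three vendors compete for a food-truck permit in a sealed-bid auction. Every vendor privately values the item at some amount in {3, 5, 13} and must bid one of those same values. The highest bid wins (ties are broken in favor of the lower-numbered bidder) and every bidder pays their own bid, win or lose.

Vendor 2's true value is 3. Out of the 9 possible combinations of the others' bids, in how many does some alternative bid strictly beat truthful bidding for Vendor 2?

2

Others bid (3, 3): truth gives -3; bid 5 gives -2 > -3. Violating.
Others bid (3, 5): truth gives -3; bid 5 gives -2 > -3. Violating.
Others bid (3, 13): truth gives -3; no alternative beats it.
Others bid (5, 3): truth gives -3; no alternative beats it.
(Checking all 9 profiles: 2 have a profitable deviation, 7 do not.)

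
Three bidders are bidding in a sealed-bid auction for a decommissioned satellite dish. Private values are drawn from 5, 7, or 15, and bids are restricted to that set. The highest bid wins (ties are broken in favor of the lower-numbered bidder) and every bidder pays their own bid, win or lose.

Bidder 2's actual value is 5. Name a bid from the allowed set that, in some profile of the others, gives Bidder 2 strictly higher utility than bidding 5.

Suppose Bidder 1 bids 5 and Bidder 3 bids 5.
Bid 5: loses but pays 5, utility -5.
Bid 7: wins, pays 7, utility 5 - 7 = -2.
So bidding 7 beats truth here (-2 > -5).

7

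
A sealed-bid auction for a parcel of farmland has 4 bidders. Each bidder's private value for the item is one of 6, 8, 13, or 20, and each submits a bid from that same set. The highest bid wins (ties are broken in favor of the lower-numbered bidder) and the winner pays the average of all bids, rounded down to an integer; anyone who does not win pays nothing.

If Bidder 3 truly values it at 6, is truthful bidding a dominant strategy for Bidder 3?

Yes

Check each profile of the others' bids and compare truth against every alternative bid.
Others bid (6, 6, 8): truth gives 0, best alternative gives -1.
Others bid (6, 6, 6): truth gives 0, best alternative gives 0.
Others bid (6, 6, 13): truth gives 0, best alternative gives 0.
Others bid (6, 6, 20): truth gives 0, best alternative gives 0.
Others bid (6, 8, 6): truth gives 0, best alternative gives 0.
Others bid (6, 8, 8): truth gives 0, best alternative gives 0.
(Remaining 58 profiles checked similarly; truth is weakly best in each.)
In every case the truthful bid is at least as good as any alternative, so it is a dominant strategy.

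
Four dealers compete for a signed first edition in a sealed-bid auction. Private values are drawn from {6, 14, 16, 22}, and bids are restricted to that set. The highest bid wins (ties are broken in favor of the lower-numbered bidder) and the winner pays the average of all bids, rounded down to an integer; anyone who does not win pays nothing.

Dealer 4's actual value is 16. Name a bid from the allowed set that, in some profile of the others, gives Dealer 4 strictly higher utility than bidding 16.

Suppose Dealer 1 bids 6, Dealer 2 bids 6 and Dealer 3 bids 16.
Bid 16: loses, pays 0, utility 0.
Bid 22: wins, pays 12, utility 16 - 12 = 4.
So bidding 22 beats truth here (4 > 0).

22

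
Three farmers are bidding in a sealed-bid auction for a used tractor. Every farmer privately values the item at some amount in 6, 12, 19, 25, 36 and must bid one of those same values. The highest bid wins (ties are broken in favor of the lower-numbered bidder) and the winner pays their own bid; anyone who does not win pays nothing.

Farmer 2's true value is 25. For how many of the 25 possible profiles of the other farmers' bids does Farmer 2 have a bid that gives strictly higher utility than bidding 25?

6

Others bid (6, 6): truth gives 0; bid 12 gives 13 > 0. Violating.
Others bid (6, 12): truth gives 0; bid 12 gives 13 > 0. Violating.
Others bid (6, 19): truth gives 0; bid 19 gives 6 > 0. Violating.
Others bid (12, 6): truth gives 0; bid 19 gives 6 > 0. Violating.
Others bid (6, 25): truth gives 0; no alternative beats it.
Others bid (6, 36): truth gives 0; no alternative beats it.
(Checking all 25 profiles: 6 have a profitable deviation, 19 do not.)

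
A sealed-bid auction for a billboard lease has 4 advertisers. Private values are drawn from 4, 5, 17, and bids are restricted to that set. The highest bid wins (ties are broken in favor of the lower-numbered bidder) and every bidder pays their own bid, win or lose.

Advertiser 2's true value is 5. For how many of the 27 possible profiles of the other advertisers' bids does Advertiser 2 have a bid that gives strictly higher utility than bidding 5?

23

Others bid (4, 4, 17): truth gives -5; bid 4 gives -4 > -5. Violating.
Others bid (4, 5, 17): truth gives -5; bid 4 gives -4 > -5. Violating.
Others bid (4, 17, 4): truth gives -5; bid 4 gives -4 > -5. Violating.
Others bid (4, 17, 5): truth gives -5; bid 4 gives -4 > -5. Violating.
Others bid (4, 4, 4): truth gives 0; no alternative beats it.
Others bid (4, 4, 5): truth gives 0; no alternative beats it.
(Checking all 27 profiles: 23 have a profitable deviation, 4 do not.)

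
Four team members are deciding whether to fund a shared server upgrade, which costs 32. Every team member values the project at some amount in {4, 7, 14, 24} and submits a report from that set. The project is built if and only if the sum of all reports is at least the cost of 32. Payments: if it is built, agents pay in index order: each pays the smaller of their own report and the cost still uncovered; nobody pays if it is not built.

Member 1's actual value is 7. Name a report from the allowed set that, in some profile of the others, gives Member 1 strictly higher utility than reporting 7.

Suppose Member 2 reports 4, Member 3 reports 4 and Member 4 reports 24.
Report 7: project built, pays 7, utility 7 - 7 = 0.
Report 4: project built, pays 4, utility 7 - 4 = 3.
So reporting 4 beats truth here (3 > 0).

4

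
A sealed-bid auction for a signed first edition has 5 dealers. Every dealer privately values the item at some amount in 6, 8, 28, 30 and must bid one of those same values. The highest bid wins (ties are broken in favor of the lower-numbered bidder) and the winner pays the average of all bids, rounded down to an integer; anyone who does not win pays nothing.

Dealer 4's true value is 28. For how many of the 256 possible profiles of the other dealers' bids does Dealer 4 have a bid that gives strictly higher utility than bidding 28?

Others bid (6, 6, 6, 6): truth gives 18; bid 8 gives 22 > 18. Violating.
Others bid (6, 6, 6, 8): truth gives 18; bid 8 gives 22 > 18. Violating.
Others bid (6, 6, 6, 30): truth gives 0; bid 30 gives 13 > 0. Violating.
Others bid (6, 6, 8, 30): truth gives 0; bid 30 gives 12 > 0. Violating.
Others bid (6, 6, 6, 28): truth gives 14; no alternative beats it.
Others bid (6, 6, 8, 6): truth gives 18; no alternative beats it.
(Checking all 256 profiles: 84 have a profitable deviation, 172 do not.)

84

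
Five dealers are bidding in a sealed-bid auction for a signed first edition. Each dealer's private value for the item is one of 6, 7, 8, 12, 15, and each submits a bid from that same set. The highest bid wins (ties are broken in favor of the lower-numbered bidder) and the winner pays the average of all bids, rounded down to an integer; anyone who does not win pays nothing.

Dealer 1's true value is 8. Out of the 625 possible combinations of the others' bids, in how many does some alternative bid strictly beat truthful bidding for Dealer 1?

Others bid (6, 7, 7, 7): truth gives 1; bid 7 gives 2 > 1. Violating.
Others bid (7, 6, 7, 7): truth gives 1; bid 7 gives 2 > 1. Violating.
Others bid (7, 7, 6, 7): truth gives 1; bid 7 gives 2 > 1. Violating.
Others bid (7, 7, 7, 6): truth gives 1; bid 7 gives 2 > 1. Violating.
Others bid (6, 6, 6, 6): truth gives 2; no alternative beats it.
Others bid (6, 6, 6, 7): truth gives 2; no alternative beats it.
(Checking all 625 profiles: 4 have a profitable deviation, 621 do not.)

4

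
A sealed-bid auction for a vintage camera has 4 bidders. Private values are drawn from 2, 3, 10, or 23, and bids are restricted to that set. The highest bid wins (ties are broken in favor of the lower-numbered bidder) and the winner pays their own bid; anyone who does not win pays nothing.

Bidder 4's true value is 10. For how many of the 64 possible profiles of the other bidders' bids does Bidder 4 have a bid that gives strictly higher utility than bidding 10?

1

Others bid (2, 2, 2): truth gives 0; bid 3 gives 7 > 0. Violating.
Others bid (2, 2, 3): truth gives 0; no alternative beats it.
Others bid (2, 2, 10): truth gives 0; no alternative beats it.
(Checking all 64 profiles: 1 has a profitable deviation, 63 do not.)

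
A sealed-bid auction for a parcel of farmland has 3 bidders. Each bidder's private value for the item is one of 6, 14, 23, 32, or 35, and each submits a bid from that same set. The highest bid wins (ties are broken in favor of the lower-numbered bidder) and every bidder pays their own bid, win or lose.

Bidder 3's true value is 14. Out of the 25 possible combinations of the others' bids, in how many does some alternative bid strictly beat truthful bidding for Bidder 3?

Others bid (6, 14): truth gives -14; bid 6 gives -6 > -14. Violating.
Others bid (6, 23): truth gives -14; bid 6 gives -6 > -14. Violating.
Others bid (6, 32): truth gives -14; bid 6 gives -6 > -14. Violating.
Others bid (6, 35): truth gives -14; bid 6 gives -6 > -14. Violating.
Others bid (6, 6): truth gives 0; no alternative beats it.
(Checking all 25 profiles: 24 have a profitable deviation, 1 does not.)

24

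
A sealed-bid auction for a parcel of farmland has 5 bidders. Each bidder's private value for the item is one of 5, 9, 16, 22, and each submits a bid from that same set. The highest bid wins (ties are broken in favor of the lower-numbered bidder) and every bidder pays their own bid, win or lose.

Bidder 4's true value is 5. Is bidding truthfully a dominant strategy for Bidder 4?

Consider the case where Bidder 1 bids 5, Bidder 2 bids 5, Bidder 3 bids 5 and Bidder 5 bids 5.
Truthful bid 5: loses but pays 5, utility -5.
Bid 9 instead: wins, pays 9, utility 5 - 9 = -4.
Since -4 > -5, bidding 9 is strictly better here, so truthful bidding is not dominant.

No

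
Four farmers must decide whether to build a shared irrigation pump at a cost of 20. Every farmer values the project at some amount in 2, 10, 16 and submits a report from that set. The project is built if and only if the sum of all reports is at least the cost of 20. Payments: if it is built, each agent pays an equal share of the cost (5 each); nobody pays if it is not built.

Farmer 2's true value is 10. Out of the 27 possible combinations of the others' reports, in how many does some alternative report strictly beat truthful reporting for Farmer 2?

Others report (2, 2, 2): truth gives 0; report 16 gives 5 > 0. Violating.
Others report (2, 2, 10): truth gives 5; no alternative beats it.
Others report (2, 2, 16): truth gives 5; no alternative beats it.
(Checking all 27 profiles: 1 has a profitable deviation, 26 do not.)

1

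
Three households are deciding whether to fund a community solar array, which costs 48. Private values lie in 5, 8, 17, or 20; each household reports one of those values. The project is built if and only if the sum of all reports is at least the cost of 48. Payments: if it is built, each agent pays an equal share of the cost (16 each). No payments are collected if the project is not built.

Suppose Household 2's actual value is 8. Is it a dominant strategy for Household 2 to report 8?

Consider the case where Household 1 reports 20 and Household 3 reports 20.
Truthful report 8: project built, pays 16, utility 8 - 16 = -8.
Report 5 instead: project not built, utility 0.
Since 0 > -8, reporting 5 is strictly better here, so truthful reporting is not dominant.

No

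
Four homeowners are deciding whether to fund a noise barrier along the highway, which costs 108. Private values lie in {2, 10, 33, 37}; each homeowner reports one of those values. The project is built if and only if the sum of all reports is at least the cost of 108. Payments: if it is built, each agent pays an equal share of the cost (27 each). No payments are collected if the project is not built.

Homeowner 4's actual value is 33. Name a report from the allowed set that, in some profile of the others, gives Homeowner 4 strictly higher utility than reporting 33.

37

Suppose Homeowner 1 reports 2, Homeowner 2 reports 33 and Homeowner 3 reports 37.
Report 33: project not built, utility 0.
Report 37: project built, pays 27, utility 33 - 27 = 6.
So reporting 37 beats truth here (6 > 0).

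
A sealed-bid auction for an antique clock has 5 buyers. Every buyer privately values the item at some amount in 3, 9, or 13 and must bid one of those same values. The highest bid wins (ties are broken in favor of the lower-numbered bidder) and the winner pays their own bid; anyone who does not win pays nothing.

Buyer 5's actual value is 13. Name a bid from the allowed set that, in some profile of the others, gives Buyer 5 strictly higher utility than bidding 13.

9

Suppose Buyer 1 bids 3, Buyer 2 bids 3, Buyer 3 bids 3 and Buyer 4 bids 3.
Bid 13: wins, pays 13, utility 13 - 13 = 0.
Bid 9: wins, pays 9, utility 13 - 9 = 4.
So bidding 9 beats truth here (4 > 0).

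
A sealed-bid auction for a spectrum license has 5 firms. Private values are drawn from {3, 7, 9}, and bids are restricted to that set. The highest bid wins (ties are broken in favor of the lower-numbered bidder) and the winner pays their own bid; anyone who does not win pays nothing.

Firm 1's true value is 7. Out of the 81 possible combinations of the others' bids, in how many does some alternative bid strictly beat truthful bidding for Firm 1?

Others bid (3, 3, 3, 3): truth gives 0; bid 3 gives 4 > 0. Violating.
Others bid (3, 3, 3, 7): truth gives 0; no alternative beats it.
Others bid (3, 3, 3, 9): truth gives 0; no alternative beats it.
(Checking all 81 profiles: 1 has a profitable deviation, 80 do not.)

1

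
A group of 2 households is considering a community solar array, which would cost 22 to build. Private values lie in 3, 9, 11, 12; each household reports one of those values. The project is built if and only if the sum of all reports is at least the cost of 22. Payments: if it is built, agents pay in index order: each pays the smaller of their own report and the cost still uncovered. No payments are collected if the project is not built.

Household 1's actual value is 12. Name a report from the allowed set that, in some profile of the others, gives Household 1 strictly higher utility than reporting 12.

11

Suppose Household 2 reports 11.
Report 12: project built, pays 12, utility 12 - 12 = 0.
Report 11: project built, pays 11, utility 12 - 11 = 1.
So reporting 11 beats truth here (1 > 0).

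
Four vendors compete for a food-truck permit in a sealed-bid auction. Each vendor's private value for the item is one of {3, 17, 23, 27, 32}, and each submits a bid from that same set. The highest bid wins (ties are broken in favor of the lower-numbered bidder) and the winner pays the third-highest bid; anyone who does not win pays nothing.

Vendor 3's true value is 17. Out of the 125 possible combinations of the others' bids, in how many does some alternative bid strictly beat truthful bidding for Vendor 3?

9

Others bid (3, 3, 23): truth gives 0; bid 23 gives 14 > 0. Violating.
Others bid (3, 3, 27): truth gives 0; bid 27 gives 14 > 0. Violating.
Others bid (3, 3, 32): truth gives 0; bid 32 gives 14 > 0. Violating.
Others bid (3, 17, 3): truth gives 0; bid 23 gives 14 > 0. Violating.
Others bid (3, 3, 3): truth gives 14; no alternative beats it.
Others bid (3, 3, 17): truth gives 14; no alternative beats it.
(Checking all 125 profiles: 9 have a profitable deviation, 116 do not.)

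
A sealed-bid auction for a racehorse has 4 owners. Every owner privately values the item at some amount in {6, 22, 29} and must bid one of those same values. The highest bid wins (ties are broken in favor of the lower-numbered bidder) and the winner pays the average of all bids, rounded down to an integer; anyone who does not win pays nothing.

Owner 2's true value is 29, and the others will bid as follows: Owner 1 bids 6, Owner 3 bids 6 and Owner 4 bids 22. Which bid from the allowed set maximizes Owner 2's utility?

Bid 6: loses, pays 0, utility 0.
Bid 22: wins, pays 14, utility 29 - 14 = 15.
Bid 29: wins, pays 15, utility 29 - 15 = 14.
The best choice is 22 with utility 15.

22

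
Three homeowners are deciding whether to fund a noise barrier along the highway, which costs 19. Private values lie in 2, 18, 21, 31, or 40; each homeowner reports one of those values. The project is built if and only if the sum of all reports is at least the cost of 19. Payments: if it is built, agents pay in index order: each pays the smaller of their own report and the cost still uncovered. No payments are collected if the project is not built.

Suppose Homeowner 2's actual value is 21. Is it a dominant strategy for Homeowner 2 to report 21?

No

Consider the case where Homeowner 1 reports 2 and Homeowner 3 reports 18.
Truthful report 21: project built, pays 17, utility 21 - 17 = 4.
Report 2 instead: project built, pays 2, utility 21 - 2 = 19.
Since 19 > 4, reporting 2 is strictly better here, so truthful reporting is not dominant.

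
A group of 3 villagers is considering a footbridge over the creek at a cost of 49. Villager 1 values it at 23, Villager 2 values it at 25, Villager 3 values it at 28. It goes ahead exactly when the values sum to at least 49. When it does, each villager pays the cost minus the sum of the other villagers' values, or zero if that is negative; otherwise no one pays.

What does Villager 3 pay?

Total value 76 ≥ cost 49, so the project is built.
The other villagers' values sum to 48.
Cost minus that sum is 49 - 48 = 1.

1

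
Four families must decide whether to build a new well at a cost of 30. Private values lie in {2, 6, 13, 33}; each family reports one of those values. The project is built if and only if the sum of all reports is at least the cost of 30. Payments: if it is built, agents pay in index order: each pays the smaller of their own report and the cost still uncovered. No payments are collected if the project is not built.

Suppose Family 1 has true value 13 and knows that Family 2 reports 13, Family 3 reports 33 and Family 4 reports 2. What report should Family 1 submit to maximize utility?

Report 2: project built, pays 2, utility 13 - 2 = 11.
Report 6: project built, pays 6, utility 13 - 6 = 7.
Report 13: project built, pays 13, utility 13 - 13 = 0.
Report 33: project built, pays 30, utility 13 - 30 = -17.
The best choice is 2 with utility 11.

2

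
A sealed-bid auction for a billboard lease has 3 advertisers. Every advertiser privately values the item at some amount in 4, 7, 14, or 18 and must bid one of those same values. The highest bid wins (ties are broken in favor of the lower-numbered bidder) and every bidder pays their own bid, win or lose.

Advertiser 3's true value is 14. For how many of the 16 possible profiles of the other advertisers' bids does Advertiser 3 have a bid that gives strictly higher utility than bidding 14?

13

Others bid (4, 4): truth gives 0; bid 7 gives 7 > 0. Violating.
Others bid (4, 14): truth gives -14; bid 4 gives -4 > -14. Violating.
Others bid (4, 18): truth gives -14; bid 4 gives -4 > -14. Violating.
Others bid (7, 14): truth gives -14; bid 4 gives -4 > -14. Violating.
Others bid (4, 7): truth gives 0; no alternative beats it.
Others bid (7, 4): truth gives 0; no alternative beats it.
(Checking all 16 profiles: 13 have a profitable deviation, 3 do not.)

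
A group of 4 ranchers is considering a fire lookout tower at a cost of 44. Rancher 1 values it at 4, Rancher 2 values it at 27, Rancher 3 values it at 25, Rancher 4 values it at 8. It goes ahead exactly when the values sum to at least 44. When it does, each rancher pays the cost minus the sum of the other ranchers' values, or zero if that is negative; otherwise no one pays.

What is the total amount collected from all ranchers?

Total value 64 ≥ cost 44, so it is built.
Rancher 1: others sum to 60; max(0, 44 - 60) = 0.
Rancher 2: others sum to 37; max(0, 44 - 37) = 7.
Rancher 3: others sum to 39; max(0, 44 - 39) = 5.
Rancher 4: others sum to 56; max(0, 44 - 56) = 0.
Total collected = 0 + 7 + 5 + 0 = 12.

12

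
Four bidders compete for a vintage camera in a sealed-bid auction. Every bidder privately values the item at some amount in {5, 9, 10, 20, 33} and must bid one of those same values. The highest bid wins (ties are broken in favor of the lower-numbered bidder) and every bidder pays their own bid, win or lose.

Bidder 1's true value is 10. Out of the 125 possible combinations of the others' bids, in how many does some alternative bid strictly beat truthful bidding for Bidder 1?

Others bid (5, 5, 5): truth gives 0; bid 5 gives 5 > 0. Violating.
Others bid (5, 5, 9): truth gives 0; bid 9 gives 1 > 0. Violating.
Others bid (5, 5, 20): truth gives -10; bid 5 gives -5 > -10. Violating.
Others bid (5, 5, 33): truth gives -10; bid 5 gives -5 > -10. Violating.
Others bid (5, 5, 10): truth gives 0; no alternative beats it.
Others bid (5, 9, 10): truth gives 0; no alternative beats it.
(Checking all 125 profiles: 106 have a profitable deviation, 19 do not.)

106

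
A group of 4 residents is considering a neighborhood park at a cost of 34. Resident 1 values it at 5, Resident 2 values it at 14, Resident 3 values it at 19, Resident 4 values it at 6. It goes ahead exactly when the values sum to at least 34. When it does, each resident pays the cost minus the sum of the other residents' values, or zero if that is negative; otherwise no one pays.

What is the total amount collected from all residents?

Total value 44 ≥ cost 34, so it is built.
Resident 1: others sum to 39; max(0, 34 - 39) = 0.
Resident 2: others sum to 30; max(0, 34 - 30) = 4.
Resident 3: others sum to 25; max(0, 34 - 25) = 9.
Resident 4: others sum to 38; max(0, 34 - 38) = 0.
Total collected = 0 + 4 + 9 + 0 = 13.

13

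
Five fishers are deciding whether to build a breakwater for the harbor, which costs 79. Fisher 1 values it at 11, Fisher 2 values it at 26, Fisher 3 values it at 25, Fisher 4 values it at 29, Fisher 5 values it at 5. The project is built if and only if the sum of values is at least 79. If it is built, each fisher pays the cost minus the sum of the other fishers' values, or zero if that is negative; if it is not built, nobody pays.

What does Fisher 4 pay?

Total value 96 ≥ cost 79, so the project is built.
The other fishers' values sum to 67.
Cost minus that sum is 79 - 67 = 12.

12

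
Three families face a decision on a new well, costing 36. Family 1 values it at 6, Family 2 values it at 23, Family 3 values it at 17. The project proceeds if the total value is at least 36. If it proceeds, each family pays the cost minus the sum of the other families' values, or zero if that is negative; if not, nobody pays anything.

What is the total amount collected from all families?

20

Total value 46 ≥ cost 36, so it is built.
Family 1: others sum to 40; max(0, 36 - 40) = 0.
Family 2: others sum to 23; max(0, 36 - 23) = 13.
Family 3: others sum to 29; max(0, 36 - 29) = 7.
Total collected = 0 + 13 + 7 = 20.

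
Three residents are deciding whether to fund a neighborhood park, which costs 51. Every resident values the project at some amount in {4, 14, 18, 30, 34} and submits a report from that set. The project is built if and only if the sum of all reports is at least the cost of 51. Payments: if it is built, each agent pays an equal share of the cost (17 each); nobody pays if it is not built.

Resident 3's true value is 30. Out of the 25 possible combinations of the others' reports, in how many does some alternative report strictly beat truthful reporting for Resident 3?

2

Others report (4, 14): truth gives 0; report 34 gives 13 > 0. Violating.
Others report (14, 4): truth gives 0; report 34 gives 13 > 0. Violating.
Others report (4, 4): truth gives 0; no alternative beats it.
Others report (4, 18): truth gives 13; no alternative beats it.
(Checking all 25 profiles: 2 have a profitable deviation, 23 do not.)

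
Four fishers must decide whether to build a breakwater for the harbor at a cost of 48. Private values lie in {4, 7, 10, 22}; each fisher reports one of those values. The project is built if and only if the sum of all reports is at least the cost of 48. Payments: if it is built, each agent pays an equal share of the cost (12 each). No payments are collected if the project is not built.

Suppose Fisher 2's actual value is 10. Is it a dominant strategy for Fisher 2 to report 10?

No

Consider the case where Fisher 1 reports 7, Fisher 3 reports 10 and Fisher 4 reports 22.
Truthful report 10: project built, pays 12, utility 10 - 12 = -2.
Report 4 instead: project not built, utility 0.
Since 0 > -2, reporting 4 is strictly better here, so truthful reporting is not dominant.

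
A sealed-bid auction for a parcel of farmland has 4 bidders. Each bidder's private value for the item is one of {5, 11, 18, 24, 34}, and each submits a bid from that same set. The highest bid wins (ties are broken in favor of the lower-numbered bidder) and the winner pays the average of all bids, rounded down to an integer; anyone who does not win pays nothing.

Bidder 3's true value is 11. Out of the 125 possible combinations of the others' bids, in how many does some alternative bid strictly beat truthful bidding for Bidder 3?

2

Others bid (5, 11, 5): truth gives 0; bid 18 gives 2 > 0. Violating.
Others bid (11, 5, 5): truth gives 0; bid 18 gives 2 > 0. Violating.
Others bid (5, 5, 5): truth gives 5; no alternative beats it.
Others bid (5, 5, 11): truth gives 3; no alternative beats it.
(Checking all 125 profiles: 2 have a profitable deviation, 123 do not.)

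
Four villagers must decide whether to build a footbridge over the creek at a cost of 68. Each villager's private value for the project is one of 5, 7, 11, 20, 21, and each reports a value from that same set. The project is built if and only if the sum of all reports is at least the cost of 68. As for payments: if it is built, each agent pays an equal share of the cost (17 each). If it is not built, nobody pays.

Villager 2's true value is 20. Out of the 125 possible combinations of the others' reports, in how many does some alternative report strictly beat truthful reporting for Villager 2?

6

Others report (5, 21, 21): truth gives 0; report 21 gives 3 > 0. Violating.
Others report (7, 20, 20): truth gives 0; report 21 gives 3 > 0. Violating.
Others report (20, 7, 20): truth gives 0; report 21 gives 3 > 0. Violating.
Others report (20, 20, 7): truth gives 0; report 21 gives 3 > 0. Violating.
Others report (5, 5, 5): truth gives 0; no alternative beats it.
Others report (5, 5, 7): truth gives 0; no alternative beats it.
(Checking all 125 profiles: 6 have a profitable deviation, 119 do not.)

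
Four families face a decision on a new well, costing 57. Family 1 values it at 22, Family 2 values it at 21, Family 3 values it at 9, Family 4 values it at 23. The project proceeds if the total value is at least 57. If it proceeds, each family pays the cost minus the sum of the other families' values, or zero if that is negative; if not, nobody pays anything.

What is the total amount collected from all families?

Total value 75 ≥ cost 57, so it is built.
Family 1: others sum to 53; max(0, 57 - 53) = 4.
Family 2: others sum to 54; max(0, 57 - 54) = 3.
Family 3: others sum to 66; max(0, 57 - 66) = 0.
Family 4: others sum to 52; max(0, 57 - 52) = 5.
Total collected = 4 + 3 + 0 + 5 = 12.

12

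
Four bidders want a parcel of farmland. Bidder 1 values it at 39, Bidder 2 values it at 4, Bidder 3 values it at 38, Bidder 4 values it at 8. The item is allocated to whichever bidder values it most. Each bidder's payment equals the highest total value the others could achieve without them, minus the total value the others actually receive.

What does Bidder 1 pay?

Bidder 1 has the highest value and receives the item.
Without Bidder 1, the item would go to the next-highest value, 38, so the others could achieve 38.
With Bidder 1 present and winning, the others receive nothing, so their total is 0.
Payment = 38 - 0 = 38.

38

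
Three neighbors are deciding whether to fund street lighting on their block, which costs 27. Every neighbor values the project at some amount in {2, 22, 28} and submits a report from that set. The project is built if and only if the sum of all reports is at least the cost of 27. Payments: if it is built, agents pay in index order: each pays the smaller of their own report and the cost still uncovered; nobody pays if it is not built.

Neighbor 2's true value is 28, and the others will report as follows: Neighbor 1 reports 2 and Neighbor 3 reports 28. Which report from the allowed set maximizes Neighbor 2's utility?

2

Report 2: project built, pays 2, utility 28 - 2 = 26.
Report 22: project built, pays 22, utility 28 - 22 = 6.
Report 28: project built, pays 25, utility 28 - 25 = 3.
The best choice is 2 with utility 26.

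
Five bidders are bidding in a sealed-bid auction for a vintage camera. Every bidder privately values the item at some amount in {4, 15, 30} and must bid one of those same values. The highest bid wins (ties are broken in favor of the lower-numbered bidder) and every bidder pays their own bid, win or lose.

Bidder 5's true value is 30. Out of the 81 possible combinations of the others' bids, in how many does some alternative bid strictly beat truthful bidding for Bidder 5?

Others bid (4, 4, 4, 4): truth gives 0; bid 15 gives 15 > 0. Violating.
Others bid (4, 4, 4, 30): truth gives -30; bid 4 gives -4 > -30. Violating.
Others bid (4, 4, 15, 30): truth gives -30; bid 4 gives -4 > -30. Violating.
Others bid (4, 4, 30, 4): truth gives -30; bid 4 gives -4 > -30. Violating.
Others bid (4, 4, 4, 15): truth gives 0; no alternative beats it.
Others bid (4, 4, 15, 4): truth gives 0; no alternative beats it.
(Checking all 81 profiles: 66 have a profitable deviation, 15 do not.)

66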